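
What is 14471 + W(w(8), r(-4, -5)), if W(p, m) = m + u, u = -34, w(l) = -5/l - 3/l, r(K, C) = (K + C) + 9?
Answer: 14437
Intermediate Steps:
r(K, C) = 9 + C + K (r(K, C) = (C + K) + 9 = 9 + C + K)
w(l) = -8/l
W(p, m) = -34 + m (W(p, m) = m - 34 = -34 + m)
14471 + W(w(8), r(-4, -5)) = 14471 + (-34 + (9 - 5 - 4)) = 14471 + (-34 + 0) = 14471 - 34 = 14437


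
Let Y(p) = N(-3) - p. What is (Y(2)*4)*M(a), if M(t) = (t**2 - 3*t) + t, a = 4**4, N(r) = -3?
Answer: -1300480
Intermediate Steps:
a = 256
M(t) = t**2 - 2*t
Y(p) = -3 - p
(Y(2)*4)*M(a) = ((-3 - 1*2)*4)*(256*(-2 + 256)) = ((-3 - 2)*4)*(256*254) = -5*4*65024 = -20*65024 = -1300480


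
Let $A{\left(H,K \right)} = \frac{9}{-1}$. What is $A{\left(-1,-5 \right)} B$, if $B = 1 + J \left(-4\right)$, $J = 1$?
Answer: $27$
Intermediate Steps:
$A{\left(H,K \right)} = -9$ ($A{\left(H,K \right)} = 9 \left(-1\right) = -9$)
$B = -3$ ($B = 1 + 1 \left(-4\right) = 1 - 4 = -3$)
$A{\left(-1,-5 \right)} B = \left(-9\right) \left(-3\right) = 27$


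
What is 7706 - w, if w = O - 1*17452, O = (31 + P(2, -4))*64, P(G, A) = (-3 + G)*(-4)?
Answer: 22918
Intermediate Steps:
P(G, A) = 12 - 4*G
O = 2240 (O = (31 + (12 - 4*2))*64 = (31 + (12 - 8))*64 = (31 + 4)*64 = 35*64 = 2240)
w = -15212 (w = 2240 - 1*17452 = 2240 - 17452 = -15212)
7706 - w = 7706 - 1*(-15212) = 7706 + 15212 = 22918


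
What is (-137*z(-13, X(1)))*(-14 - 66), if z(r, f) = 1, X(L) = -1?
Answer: 10960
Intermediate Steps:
(-137*z(-13, X(1)))*(-14 - 66) = (-137*1)*(-14 - 66) = -137*(-80) = 10960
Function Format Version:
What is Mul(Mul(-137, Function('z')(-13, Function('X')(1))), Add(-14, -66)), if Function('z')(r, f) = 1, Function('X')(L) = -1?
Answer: 10960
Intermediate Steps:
Mul(Mul(-137, Function('z')(-13, Function('X')(1))), Add(-14, -66)) = Mul(Mul(-137, 1), Add(-14, -66)) = Mul(-137, -80) = 10960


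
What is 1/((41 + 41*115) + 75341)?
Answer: 1/80097 ≈ 1.2485e-5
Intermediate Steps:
1/((41 + 41*115) + 75341) = 1/((41 + 4715) + 75341) = 1/(4756 + 75341) = 1/80097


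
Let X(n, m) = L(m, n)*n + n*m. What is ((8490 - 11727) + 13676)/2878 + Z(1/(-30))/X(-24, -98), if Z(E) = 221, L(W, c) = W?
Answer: 24870547/6769056 ≈ 3.6742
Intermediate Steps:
X(n, m) = 2*m*n (X(n, m) = m*n + n*m = m*n + m*n = 2*m*n)
((8490 - 11727) + 13676)/2878 + Z(1/(-30))/X(-24, -98) = ((8490 - 11727) + 13676)/2878 + 221/((2*(-98)*(-24))) = (-3237 + 13676)*(1/2878) + 221/4704 = 10439*(1/2878) + 221*(1/4704) = 10439/2878 + 221/4704 = 24870547/6769056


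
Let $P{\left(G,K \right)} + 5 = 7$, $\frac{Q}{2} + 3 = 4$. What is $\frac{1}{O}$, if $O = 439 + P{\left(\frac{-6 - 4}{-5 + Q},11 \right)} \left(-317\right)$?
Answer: $- \frac{1}{195} \approx -0.0051282$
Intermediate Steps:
$Q = 2$ ($Q = -6 + 2 \cdot 4 = -6 + 8 = 2$)
$P{\left(G,K \right)} = 2$ ($P{\left(G,K \right)} = -5 + 7 = 2$)
$O = -195$ ($O = 439 + 2 \left(-317\right) = 439 - 634 = -195$)
$\frac{1}{O} = \frac{1}{-195} = - \frac{1}{195}$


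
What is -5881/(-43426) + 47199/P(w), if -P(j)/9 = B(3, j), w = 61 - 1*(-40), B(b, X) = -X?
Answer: 685003201/13158078 ≈ 52.060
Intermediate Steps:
w = 101 (w = 61 + 40 = 101)
P(j) = 9*j (P(j) = -(-9)*j = 9*j)
-5881/(-43426) + 47199/P(w) = -5881/(-43426) + 47199/((9*101)) = -5881*(-1/43426) + 47199/909 = 5881/43426 + 47199*(1/909) = 5881/43426 + 15733/303 = 685003201/13158078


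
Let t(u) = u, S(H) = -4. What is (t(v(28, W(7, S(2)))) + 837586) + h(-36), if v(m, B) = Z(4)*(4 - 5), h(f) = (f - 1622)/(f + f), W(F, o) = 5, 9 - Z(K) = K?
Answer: 30153745/36 ≈ 8.3760e+5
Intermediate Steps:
Z(K) = 9 - K
h(f) = (-1622 + f)/(2*f) (h(f) = (-1622 + f)/((2*f)) = (-1622 + f)*(1/(2*f)) = (-1622 + f)/(2*f))
v(m, B) = -5 (v(m, B) = (9 - 1*4)*(4 - 5) = (9 - 4)*(-1) = 5*(-1) = -5)
(t(v(28, W(7, S(2)))) + 837586) + h(-36) = (-5 + 837586) + (½)*(-1622 - 36)/(-36) = 837581 + (½)*(-1/36)*(-1658) = 837581 + 829/36 = 30153745/36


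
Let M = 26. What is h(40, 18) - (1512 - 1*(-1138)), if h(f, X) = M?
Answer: -2624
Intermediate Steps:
h(f, X) = 26
h(40, 18) - (1512 - 1*(-1138)) = 26 - (1512 - 1*(-1138)) = 26 - (1512 + 1138) = 26 - 1*2650 = 26 - 2650 = -2624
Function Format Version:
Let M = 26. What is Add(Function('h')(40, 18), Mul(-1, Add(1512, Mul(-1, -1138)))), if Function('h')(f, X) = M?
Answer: -2624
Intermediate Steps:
Function('h')(f, X) = 26
Add(Function('h')(40, 18), Mul(-1, Add(1512, Mul(-1, -1138)))) = Add(26, Mul(-1, Add(1512, Mul(-1, -1138)))) = Add(26, Mul(-1, Add(1512, 1138))) = Add(26, Mul(-1, 2650)) = Add(26, -2650) = -2624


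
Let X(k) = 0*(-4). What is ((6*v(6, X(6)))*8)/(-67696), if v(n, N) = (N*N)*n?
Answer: 0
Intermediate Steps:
X(k) = 0
v(n, N) = n*N² (v(n, N) = N²*n = n*N²)
((6*v(6, X(6)))*8)/(-67696) = ((6*(6*0²))*8)/(-67696) = ((6*(6*0))*8)*(-1/67696) = ((6*0)*8)*(-1/67696) = (0*8)*(-1/67696) = 0*(-1/67696) = 0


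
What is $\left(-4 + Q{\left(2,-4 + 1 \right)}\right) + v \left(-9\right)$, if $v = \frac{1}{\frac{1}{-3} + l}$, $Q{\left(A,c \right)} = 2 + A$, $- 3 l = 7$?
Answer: $\frac{27}{8} \approx 3.375$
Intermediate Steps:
$l = - \frac{7}{3}$ ($l = \left(- \frac{1}{3}\right) 7 = - \frac{7}{3} \approx -2.3333$)
$v = - \frac{3}{8}$ ($v = \frac{1}{\frac{1}{-3} - \frac{7}{3}} = \frac{1}{- \frac{1}{3} - \frac{7}{3}} = \frac{1}{- \frac{8}{3}} = - \frac{3}{8} \approx -0.375$)
$\left(-4 + Q{\left(2,-4 + 1 \right)}\right) + v \left(-9\right) = \left(-4 + \left(2 + 2\right)\right) - - \frac{27}{8} = \left(-4 + 4\right) + \frac{27}{8} = 0 + \frac{27}{8} = \frac{27}{8}$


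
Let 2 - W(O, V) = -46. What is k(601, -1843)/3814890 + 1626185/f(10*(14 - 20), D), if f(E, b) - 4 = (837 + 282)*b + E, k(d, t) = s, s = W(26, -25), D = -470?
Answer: -1033948607887/334429788590 ≈ -3.0917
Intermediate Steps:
W(O, V) = 48 (W(O, V) = 2 - 1*(-46) = 2 + 46 = 48)
s = 48
k(d, t) = 48
f(E, b) = 4 + E + 1119*b (f(E, b) = 4 + ((837 + 282)*b + E) = 4 + (1119*b + E) = 4 + (E + 1119*b) = 4 + E + 1119*b)
k(601, -1843)/3814890 + 1626185/f(10*(14 - 20), D) = 48/3814890 + 1626185/(4 + 10*(14 - 20) + 1119*(-470)) = 48*(1/3814890) + 1626185/(4 + 10*(-6) - 525930) = 8/635815 + 1626185/(4 - 60 - 525930) = 8/635815 + 1626185/(-525986) = 8/635815 + 1626185*(-1/525986) = 8/635815 - 1626185/525986 = -1033948607887/334429788590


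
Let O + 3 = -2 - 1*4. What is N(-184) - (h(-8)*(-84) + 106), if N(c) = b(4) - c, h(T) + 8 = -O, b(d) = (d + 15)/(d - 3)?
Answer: 181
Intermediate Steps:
O = -9 (O = -3 + (-2 - 1*4) = -3 + (-2 - 4) = -3 - 6 = -9)
b(d) = (15 + d)/(-3 + d)
h(T) = 1 (h(T) = -8 - 1*(-9) = -8 + 9 = 1)
N(c) = 19 - c (N(c) = (15 + 4)/(-3 + 4) - c = 19/1 - c = 1*19 - c = 19 - c)
N(-184) - (h(-8)*(-84) + 106) = (19 - 1*(-184)) - (1*(-84) + 106) = (19 + 184) - (-84 + 106) = 203 - 1*22 = 203 - 22 = 181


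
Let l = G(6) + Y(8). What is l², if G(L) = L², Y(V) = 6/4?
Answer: 5625/4 ≈ 1406.3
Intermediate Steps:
Y(V) = 3/2 (Y(V) = 6*(¼) = 3/2)
l = 75/2 (l = 6² + 3/2 = 36 + 3/2 = 75/2 ≈ 37.500)
l² = (75/2)² = 5625/4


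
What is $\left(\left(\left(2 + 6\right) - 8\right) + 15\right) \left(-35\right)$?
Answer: $-525$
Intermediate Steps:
$\left(\left(\left(2 + 6\right) - 8\right) + 15\right) \left(-35\right) = \left(\left(8 - 8\right) + 15\right) \left(-35\right) = \left(0 + 15\right) \left(-35\right) = 15 \left(-35\right) = -525$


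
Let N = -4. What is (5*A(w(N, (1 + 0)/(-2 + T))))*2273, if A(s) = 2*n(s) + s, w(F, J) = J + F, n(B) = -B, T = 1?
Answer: 56825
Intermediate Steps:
w(F, J) = F + J
A(s) = -s (A(s) = 2*(-s) + s = -2*s + s = -s)
(5*A(w(N, (1 + 0)/(-2 + T))))*2273 = (5*(-(-4 + (1 + 0)/(-2 + 1))))*2273 = (5*(-(-4 + 1/(-1))))*2273 = (5*(-(-4 + 1*(-1))))*2273 = (5*(-(-4 - 1)))*2273 = (5*(-1*(-5)))*2273 = (5*5)*2273 = 25*2273 = 56825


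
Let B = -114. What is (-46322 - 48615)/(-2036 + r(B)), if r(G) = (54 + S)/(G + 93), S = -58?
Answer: 1993677/42752 ≈ 46.634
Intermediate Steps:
r(G) = -4/(93 + G) (r(G) = (54 - 58)/(G + 93) = -4/(93 + G))
(-46322 - 48615)/(-2036 + r(B)) = (-46322 - 48615)/(-2036 - 4/(93 - 114)) = -94937/(-2036 - 4/(-21)) = -94937/(-2036 - 4*(-1/21)) = -94937/(-2036 + 4/21) = -94937/(-42752/21) = -94937*(-21/42752) = 1993677/42752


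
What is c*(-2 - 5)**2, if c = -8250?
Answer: -404250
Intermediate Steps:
c*(-2 - 5)**2 = -8250*(-2 - 5)**2 = -8250*(-7)**2 = -8250*49 = -404250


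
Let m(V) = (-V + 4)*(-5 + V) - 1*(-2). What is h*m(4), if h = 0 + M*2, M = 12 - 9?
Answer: 12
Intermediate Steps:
m(V) = 2 + (-5 + V)*(4 - V) (m(V) = (4 - V)*(-5 + V) + 2 = (-5 + V)*(4 - V) + 2 = 2 + (-5 + V)*(4 - V))
M = 3
h = 6 (h = 0 + 3*2 = 0 + 6 = 6)
h*m(4) = 6*(-18 - 1*4² + 9*4) = 6*(-18 - 1*16 + 36) = 6*(-18 - 16 + 36) = 6*2 = 12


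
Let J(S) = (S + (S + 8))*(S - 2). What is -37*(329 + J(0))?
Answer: -11581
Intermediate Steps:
J(S) = (-2 + S)*(8 + 2*S) (J(S) = (S + (8 + S))*(-2 + S) = (8 + 2*S)*(-2 + S) = (-2 + S)*(8 + 2*S))
-37*(329 + J(0)) = -37*(329 + (-16 + 2*0² + 4*0)) = -37*(329 + (-16 + 2*0 + 0)) = -37*(329 + (-16 + 0 + 0)) = -37*(329 - 16) = -37*313 = -11581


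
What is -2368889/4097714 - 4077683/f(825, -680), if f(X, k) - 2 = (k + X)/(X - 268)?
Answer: -9307015527611985/5159021926 ≈ -1.8040e+6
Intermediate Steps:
f(X, k) = 2 + (X + k)/(-268 + X) (f(X, k) = 2 + (k + X)/(X - 268) = 2 + (X + k)/(-268 + X))
-2368889/4097714 - 4077683/f(825, -680) = -2368889/4097714 - 4077683*(-268 + 825)/(-536 - 680 + 3*825) = -2368889*1/4097714 - 4077683*557/(-536 - 680 + 2475) = -2368889/4097714 - 4077683/((1/557)*1259) = -2368889/4097714 - 4077683/1259/557 = -2368889/4097714 - 4077683*557/1259 = -2368889/4097714 - 2271269431/1259 = -9307015527611985/5159021926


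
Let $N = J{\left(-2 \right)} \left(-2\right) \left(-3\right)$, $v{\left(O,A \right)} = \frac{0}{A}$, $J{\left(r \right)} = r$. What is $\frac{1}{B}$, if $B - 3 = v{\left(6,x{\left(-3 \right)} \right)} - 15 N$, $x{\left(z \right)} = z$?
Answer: $\frac{1}{183} \approx 0.0054645$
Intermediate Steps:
$v{\left(O,A \right)} = 0$
$N = -12$ ($N = \left(-2\right) \left(-2\right) \left(-3\right) = 4 \left(-3\right) = -12$)
$B = 183$ ($B = 3 + \left(0 - -180\right) = 3 + \left(0 + 180\right) = 3 + 180 = 183$)
$\frac{1}{B} = \frac{1}{183}$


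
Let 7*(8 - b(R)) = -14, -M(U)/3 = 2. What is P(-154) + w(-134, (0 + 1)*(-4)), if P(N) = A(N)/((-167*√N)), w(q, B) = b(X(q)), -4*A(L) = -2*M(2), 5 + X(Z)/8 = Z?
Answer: 10 - 3*I*√154/25718 ≈ 10.0 - 0.0014476*I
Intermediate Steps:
M(U) = -6 (M(U) = -3*2 = -6)
X(Z) = -40 + 8*Z
A(L) = -3 (A(L) = -(-1)*(-6)/2 = -¼*12 = -3)
b(R) = 10 (b(R) = 8 - ⅐*(-14) = 8 + 2 = 10)
w(q, B) = 10
P(N) = 3/(167*√N) (P(N) = -3*(-1/(167*√N)) = -(-3)/(167*√N) = 3/(167*√N))
P(-154) + w(-134, (0 + 1)*(-4)) = 3/(167*√(-154)) + 10 = 3*(-I*√154/154)/167 + 10 = -3*I*√154/25718 + 10 = 10 - 3*I*√154/25718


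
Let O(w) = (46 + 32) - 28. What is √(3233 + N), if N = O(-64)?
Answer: 7*√67 ≈ 57.297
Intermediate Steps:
O(w) = 50 (O(w) = 78 - 28 = 50)
N = 50
√(3233 + N) = √(3233 + 50) = √3283 = 7*√67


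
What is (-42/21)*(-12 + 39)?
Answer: -54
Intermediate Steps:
(-42/21)*(-12 + 39) = -42*1/21*27 = -2*27 = -54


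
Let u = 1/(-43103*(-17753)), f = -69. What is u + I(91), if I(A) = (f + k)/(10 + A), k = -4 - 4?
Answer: -58920981942/77285963459 ≈ -0.76238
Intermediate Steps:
k = -8
I(A) = -77/(10 + A) (I(A) = (-69 - 8)/(10 + A) = -77/(10 + A))
u = 1/765207559 (u = -1/43103*(-1/17753) = 1/765207559 ≈ 1.3068e-9)
u + I(91) = 1/765207559 - 77/(10 + 91) = 1/765207559 - 77/101 = -58920981942/77285963459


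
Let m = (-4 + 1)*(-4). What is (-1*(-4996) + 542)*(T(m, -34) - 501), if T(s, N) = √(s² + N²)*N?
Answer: -2774538 - 1882920*√13 ≈ -9.5635e+6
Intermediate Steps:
m = 12 (m = -3*(-4) = 12)
T(s, N) = N*√(N² + s²) (T(s, N) = √(N² + s²)*N = N*√(N² + s²))
(-1*(-4996) + 542)*(T(m, -34) - 501) = (-1*(-4996) + 542)*(-34*√((-34)² + 12²) - 501) = (4996 + 542)*(-34*√(1156 + 144) - 501) = 5538*(-340*√13 - 501) = 5538*(-501 - 340*√13) = -2774538 - 1882920*√13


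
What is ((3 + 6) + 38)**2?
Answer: 2209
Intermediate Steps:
((3 + 6) + 38)**2 = (9 + 38)**2 = 47**2 = 2209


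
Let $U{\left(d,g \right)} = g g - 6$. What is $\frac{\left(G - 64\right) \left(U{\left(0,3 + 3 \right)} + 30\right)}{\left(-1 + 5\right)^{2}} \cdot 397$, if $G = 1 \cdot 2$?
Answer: $- \frac{184605}{2} \approx -92303.0$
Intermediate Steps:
$G = 2$
$U{\left(d,g \right)} = -6 + g^{2}$ ($U{\left(d,g \right)} = g^{2} - 6 = -6 + g^{2}$)
$\frac{\left(G - 64\right) \left(U{\left(0,3 + 3 \right)} + 30\right)}{\left(-1 + 5\right)^{2}} \cdot 397 = \frac{\left(2 - 64\right) \left(\left(-6 + \left(3 + 3\right)^{2}\right) + 30\right)}{\left(-1 + 5\right)^{2}} \cdot 397 = \frac{\left(-62\right) \left(\left(-6 + 6^{2}\right) + 30\right)}{4^{2}} \cdot 397 = \frac{\left(-62\right) \left(\left(-6 + 36\right) + 30\right)}{16} \cdot 397 = - 62 \left(30 + 30\right) \frac{1}{16} \cdot 397 = \left(-62\right) 60 \cdot \frac{1}{16} \cdot 397 = \left(-3720\right) \frac{1}{16} \cdot 397 = \left(- \frac{465}{2}\right) 397 = - \frac{184605}{2}$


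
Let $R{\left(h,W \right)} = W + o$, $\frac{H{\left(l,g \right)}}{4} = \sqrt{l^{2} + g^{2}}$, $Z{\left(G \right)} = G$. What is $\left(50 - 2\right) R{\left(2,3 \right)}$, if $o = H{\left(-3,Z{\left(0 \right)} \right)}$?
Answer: $720$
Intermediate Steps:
$H{\left(l,g \right)} = 4 \sqrt{g^{2} + l^{2}}$ ($H{\left(l,g \right)} = 4 \sqrt{l^{2} + g^{2}} = 4 \sqrt{g^{2} + l^{2}}$)
$o = 12$ ($o = 4 \sqrt{0^{2} + \left(-3\right)^{2}} = 4 \sqrt{0 + 9} = 4 \sqrt{9} = 4 \cdot 3 = 12$)
$R{\left(h,W \right)} = 12 + W$ ($R{\left(h,W \right)} = W + 12 = 12 + W$)
$\left(50 - 2\right) R{\left(2,3 \right)} = \left(50 - 2\right) \left(12 + 3\right) = \left(50 - 2\right) 15 = 48 \cdot 15 = 720$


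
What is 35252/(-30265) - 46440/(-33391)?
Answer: 228407068/1010578615 ≈ 0.22602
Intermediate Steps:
35252/(-30265) - 46440/(-33391) = 35252*(-1/30265) - 46440*(-1/33391) = -35252/30265 + 46440/33391 = 228407068/1010578615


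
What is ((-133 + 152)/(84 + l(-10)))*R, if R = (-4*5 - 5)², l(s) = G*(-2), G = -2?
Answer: 11875/88 ≈ 134.94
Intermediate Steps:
l(s) = 4 (l(s) = -2*(-2) = 4)
R = 625 (R = (-20 - 5)² = (-25)² = 625)
((-133 + 152)/(84 + l(-10)))*R = ((-133 + 152)/(84 + 4))*625 = (19/88)*625 = 11875/88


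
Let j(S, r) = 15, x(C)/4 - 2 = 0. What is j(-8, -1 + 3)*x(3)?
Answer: 120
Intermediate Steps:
x(C) = 8 (x(C) = 8 + 4*0 = 8 + 0 = 8)
j(-8, -1 + 3)*x(3) = 15*8 = 120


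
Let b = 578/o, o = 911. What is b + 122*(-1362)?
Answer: -151374826/911 ≈ -1.6616e+5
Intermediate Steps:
b = 578/911 ≈ 0.63447
b + 122*(-1362) = 578/911 + 122*(-1362) = 578/911 - 166164 = -151374826/911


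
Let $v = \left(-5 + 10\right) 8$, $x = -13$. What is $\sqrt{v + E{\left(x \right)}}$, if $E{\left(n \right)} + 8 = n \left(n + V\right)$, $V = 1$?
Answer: $2 \sqrt{47} \approx 13.711$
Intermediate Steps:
$v = 40$ ($v = 5 \cdot 8 = 40$)
$E{\left(n \right)} = -8 + n \left(1 + n\right)$ ($E{\left(n \right)} = -8 + n \left(n + 1\right) = -8 + n \left(1 + n\right)$)
$\sqrt{v + E{\left(x \right)}} = \sqrt{40 - \left(21 - 169\right)} = \sqrt{40 - -148} = \sqrt{40 + 148} = \sqrt{188} = 2 \sqrt{47}$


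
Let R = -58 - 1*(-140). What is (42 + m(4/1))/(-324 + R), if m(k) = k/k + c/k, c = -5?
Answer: -167/968 ≈ -0.17252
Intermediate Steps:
m(k) = 1 - 5/k (m(k) = k/k - 5/k = 1 - 5/k)
R = 82 (R = -58 + 140 = 82)
(42 + m(4/1))/(-324 + R) = (42 + (-5 + 4/1)/((4/1)))/(-324 + 82) = (42 + (-5 + 4*1)/((4*1)))/(-242) = (42 + (-5 + 4)/4)*(-1/242) = (42 + (¼)*(-1))*(-1/242) = (42 - ¼)*(-1/242) = (167/4)*(-1/242) = -167/968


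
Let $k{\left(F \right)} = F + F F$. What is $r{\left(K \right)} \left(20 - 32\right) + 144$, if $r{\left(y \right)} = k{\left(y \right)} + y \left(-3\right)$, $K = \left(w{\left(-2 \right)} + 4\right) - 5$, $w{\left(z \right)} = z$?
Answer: $-36$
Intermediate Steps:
$k{\left(F \right)} = F + F^{2}$
$K = -3$ ($K = \left(-2 + 4\right) - 5 = 2 - 5 = -3$)
$r{\left(y \right)} = - 3 y + y \left(1 + y\right)$ ($r{\left(y \right)} = y \left(1 + y\right) + y \left(-3\right) = y \left(1 + y\right) - 3 y = - 3 y + y \left(1 + y\right)$)
$r{\left(K \right)} \left(20 - 32\right) + 144 = - 3 \left(-2 - 3\right) \left(20 - 32\right) + 144 = \left(-3\right) \left(-5\right) \left(-12\right) + 144 = 15 \left(-12\right) + 144 = -180 + 144 = -36$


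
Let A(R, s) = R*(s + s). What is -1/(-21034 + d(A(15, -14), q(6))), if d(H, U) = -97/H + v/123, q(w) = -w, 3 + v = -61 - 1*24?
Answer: 5740/120737941 ≈ 4.7541e-5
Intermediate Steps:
A(R, s) = 2*R*s (A(R, s) = R*(2*s) = 2*R*s)
v = -88 (v = -3 + (-61 - 1*24) = -3 + (-61 - 24) = -3 - 85 = -88)
d(H, U) = -88/123 - 97/H (d(H, U) = -97/H - 88/123 = -88/123 - 97/H)
-1/(-21034 + d(A(15, -14), q(6))) = -1/(-21034 + (-88/123 - 97/(2*15*(-14)))) = -1/(-21034 + (-88/123 - 97/(-420))) = -1/(-21034 + (-88/123 - 97*(-1/420))) = -1/(-21034 + (-88/123 + 97/420)) = -1/(-21034 - 2781/5740) = -1/(-120737941/5740) = -1*(-5740/120737941) = 5740/120737941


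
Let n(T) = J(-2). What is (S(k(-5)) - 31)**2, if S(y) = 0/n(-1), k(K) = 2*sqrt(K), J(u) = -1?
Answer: 961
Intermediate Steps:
n(T) = -1
S(y) = 0 (S(y) = 0/(-1) = 0*(-1) = 0)
(S(k(-5)) - 31)**2 = (0 - 31)**2 = (-31)**2 = 961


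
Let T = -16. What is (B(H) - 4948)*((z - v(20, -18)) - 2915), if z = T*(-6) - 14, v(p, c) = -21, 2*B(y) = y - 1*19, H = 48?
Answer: 13873002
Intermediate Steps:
B(y) = -19/2 + y/2 (B(y) = (y - 1*19)/2 = (y - 19)/2 = (-19 + y)/2 = -19/2 + y/2)
z = 82 (z = -16*(-6) - 14 = 96 - 14 = 82)
(B(H) - 4948)*((z - v(20, -18)) - 2915) = ((-19/2 + (½)*48) - 4948)*((82 - 1*(-21)) - 2915) = ((-19/2 + 24) - 4948)*((82 + 21) - 2915) = (29/2 - 4948)*(103 - 2915) = -9867/2*(-2812) = 13873002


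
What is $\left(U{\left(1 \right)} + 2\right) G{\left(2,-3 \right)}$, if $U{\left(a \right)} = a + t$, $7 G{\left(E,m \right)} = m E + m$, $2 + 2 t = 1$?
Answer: $- \frac{45}{14} \approx -3.2143$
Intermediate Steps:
$t = - \frac{1}{2}$ ($t = -1 + \frac{1}{2} \cdot 1 = -1 + \frac{1}{2} = - \frac{1}{2} \approx -0.5$)
$G{\left(E,m \right)} = \frac{m}{7} + \frac{E m}{7}$ ($G{\left(E,m \right)} = \frac{m E + m}{7} = \frac{E m + m}{7} = \frac{m + E m}{7} = \frac{m}{7} + \frac{E m}{7}$)
$U{\left(a \right)} = - \frac{1}{2} + a$ ($U{\left(a \right)} = a - \frac{1}{2} = - \frac{1}{2} + a$)
$\left(U{\left(1 \right)} + 2\right) G{\left(2,-3 \right)} = \left(\left(- \frac{1}{2} + 1\right) + 2\right) \frac{1}{7} \left(-3\right) \left(1 + 2\right) = \left(\frac{1}{2} + 2\right) \frac{1}{7} \left(-3\right) 3 = \frac{5}{2} \left(- \frac{9}{7}\right) = - \frac{45}{14}$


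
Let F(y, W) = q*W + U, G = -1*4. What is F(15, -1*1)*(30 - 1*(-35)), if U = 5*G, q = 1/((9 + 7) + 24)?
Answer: -10413/8 ≈ -1301.6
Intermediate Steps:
G = -4
q = 1/40 (q = 1/(16 + 24) = 1/40 ≈ 0.025000)
U = -20 (U = 5*(-4) = -20)
F(y, W) = -20 + W/40 (F(y, W) = W/40 - 20 = -20 + W/40)
F(15, -1*1)*(30 - 1*(-35)) = (-20 + (-1*1)/40)*(30 - 1*(-35)) = (-20 + (1/40)*(-1))*(30 + 35) = (-20 - 1/40)*65 = -801/40*65 = -10413/8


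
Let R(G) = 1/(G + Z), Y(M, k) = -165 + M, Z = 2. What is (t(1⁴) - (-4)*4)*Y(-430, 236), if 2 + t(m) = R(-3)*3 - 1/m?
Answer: -5950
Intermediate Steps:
R(G) = 1/(2 + G) (R(G) = 1/(G + 2) = 1/(2 + G))
t(m) = -5 - 1/m (t(m) = -2 + (3/(2 - 3) - 1/m) = -2 + (3/(-1) - 1/m) = -2 + (-1*3 - 1/m) = -2 + (-3 - 1/m) = -5 - 1/m)
(t(1⁴) - (-4)*4)*Y(-430, 236) = ((-5 - 1/(1⁴)) - (-4)*4)*(-165 - 430) = ((-5 - 1/1) - 1*(-16))*(-595) = ((-5 - 1*1) + 16)*(-595) = ((-5 - 1) + 16)*(-595) = (-6 + 16)*(-595) = 10*(-595) = -5950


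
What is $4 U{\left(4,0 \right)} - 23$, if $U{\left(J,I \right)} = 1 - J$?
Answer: $-35$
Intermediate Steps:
$4 U{\left(4,0 \right)} - 23 = 4 \left(1 - 4\right) - 23 = 4 \left(-3\right) - 23 = -12 - 23 = -35$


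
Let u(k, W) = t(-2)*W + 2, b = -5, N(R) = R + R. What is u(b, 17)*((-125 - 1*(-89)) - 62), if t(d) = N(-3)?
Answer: 9800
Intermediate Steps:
N(R) = 2*R
t(d) = -6 (t(d) = 2*(-3) = -6)
u(k, W) = 2 - 6*W (u(k, W) = -6*W + 2 = 2 - 6*W)
u(b, 17)*((-125 - 1*(-89)) - 62) = (2 - 6*17)*((-125 - 1*(-89)) - 62) = (2 - 102)*((-125 + 89) - 62) = -100*(-36 - 62) = -100*(-98) = 9800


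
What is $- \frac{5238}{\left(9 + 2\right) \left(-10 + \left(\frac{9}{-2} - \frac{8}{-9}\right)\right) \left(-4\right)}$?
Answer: $- \frac{23571}{2695} \approx -8.7462$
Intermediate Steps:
$- \frac{5238}{\left(9 + 2\right) \left(-10 + \left(\frac{9}{-2} - \frac{8}{-9}\right)\right) \left(-4\right)} = - \frac{5238}{11 \left(-10 + \left(9 \left(- \frac{1}{2}\right) - - \frac{8}{9}\right)\right) \left(-4\right)} = - \frac{5238}{11 \left(-10 + \left(- \frac{9}{2} + \frac{8}{9}\right)\right) \left(-4\right)} = - \frac{5238}{11 \left(-10 - \frac{65}{18}\right) \left(-4\right)} = - \frac{5238}{11 \left(- \frac{245}{18}\right) \left(-4\right)} = - \frac{5238}{\left(- \frac{2695}{18}\right) \left(-4\right)} = - \frac{5238}{\frac{5390}{9}} = \left(-5238\right) \frac{9}{5390} = - \frac{23571}{2695}$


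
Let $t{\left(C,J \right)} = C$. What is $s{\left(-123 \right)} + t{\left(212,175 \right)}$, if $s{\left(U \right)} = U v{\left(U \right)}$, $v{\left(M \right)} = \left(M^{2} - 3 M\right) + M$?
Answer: $-1890913$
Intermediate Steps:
$v{\left(M \right)} = M^{2} - 2 M$
$s{\left(U \right)} = U^{2} \left(-2 + U\right)$ ($s{\left(U \right)} = U U \left(-2 + U\right) = U^{2} \left(-2 + U\right)$)
$s{\left(-123 \right)} + t{\left(212,175 \right)} = \left(-123\right)^{2} \left(-2 - 123\right) + 212 = 15129 \left(-125\right) + 212 = -1891125 + 212 = -1890913$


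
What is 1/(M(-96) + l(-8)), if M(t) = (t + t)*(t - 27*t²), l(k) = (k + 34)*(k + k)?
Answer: 1/47793760 ≈ 2.0923e-8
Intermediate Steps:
l(k) = 2*k*(34 + k) (l(k) = (34 + k)*(2*k) = 2*k*(34 + k))
M(t) = 2*t*(t - 27*t²) (M(t) = (2*t)*(t - 27*t²) = 2*t*(t - 27*t²))
1/(M(-96) + l(-8)) = 1/((-96)²*(2 - 54*(-96)) + 2*(-8)*(34 - 8)) = 1/(9216*(2 + 5184) + 2*(-8)*26) = 1/(9216*5186 - 416) = 1/(47794176 - 416) = 1/47793760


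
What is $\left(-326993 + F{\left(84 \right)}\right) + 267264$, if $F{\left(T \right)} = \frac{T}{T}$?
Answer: $-59728$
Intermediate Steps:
$F{\left(T \right)} = 1$
$\left(-326993 + F{\left(84 \right)}\right) + 267264 = \left(-326993 + 1\right) + 267264 = -326992 + 267264 = -59728$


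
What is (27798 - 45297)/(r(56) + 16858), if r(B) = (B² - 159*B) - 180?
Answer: -17499/10910 ≈ -1.6039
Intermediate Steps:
r(B) = -180 + B² - 159*B
(27798 - 45297)/(r(56) + 16858) = (27798 - 45297)/((-180 + 56² - 159*56) + 16858) = -17499/((-180 + 3136 - 8904) + 16858) = -17499/(-5948 + 16858) = -17499/10910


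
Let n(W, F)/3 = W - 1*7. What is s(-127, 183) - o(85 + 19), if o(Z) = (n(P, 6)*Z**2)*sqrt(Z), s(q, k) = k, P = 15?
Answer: 183 - 519168*sqrt(26) ≈ -2.6471e+6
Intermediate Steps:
n(W, F) = -21 + 3*W (n(W, F) = 3*(W - 1*7) = 3*(W - 7) = 3*(-7 + W) = -21 + 3*W)
o(Z) = 24*Z**(5/2) (o(Z) = ((-21 + 3*15)*Z**2)*sqrt(Z) = ((-21 + 45)*Z**2)*sqrt(Z) = (24*Z**2)*sqrt(Z) = 24*Z**(5/2))
s(-127, 183) - o(85 + 19) = 183 - 24*(85 + 19)**(5/2) = 183 - 24*104**(5/2) = 183 - 24*21632*sqrt(26) = 183 - 519168*sqrt(26)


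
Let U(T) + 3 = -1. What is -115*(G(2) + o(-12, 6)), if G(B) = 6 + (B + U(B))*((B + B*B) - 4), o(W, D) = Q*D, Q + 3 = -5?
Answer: 5290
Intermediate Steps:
Q = -8 (Q = -3 - 5 = -8)
U(T) = -4 (U(T) = -3 - 1 = -4)
o(W, D) = -8*D
G(B) = 6 + (-4 + B)*(-4 + B + B²) (G(B) = 6 + (B - 4)*((B + B*B) - 4) = 6 + (-4 + B)*((B + B²) - 4) = 6 + (-4 + B)*(-4 + B + B²))
-115*(G(2) + o(-12, 6)) = -115*((22 + 2³ - 8*2 - 3*2²) - 8*6) = -115*((22 + 8 - 16 - 3*4) - 48) = -115*((22 + 8 - 16 - 12) - 48) = -115*(2 - 48) = -115*(-46) = 5290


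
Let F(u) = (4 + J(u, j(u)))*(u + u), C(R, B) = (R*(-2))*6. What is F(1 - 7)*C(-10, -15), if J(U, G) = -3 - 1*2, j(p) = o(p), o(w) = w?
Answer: 1440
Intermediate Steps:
j(p) = p
J(U, G) = -5 (J(U, G) = -3 - 2 = -5)
C(R, B) = -12*R (C(R, B) = -2*R*6 = -12*R)
F(u) = -2*u (F(u) = (4 - 5)*(u + u) = -2*u)
F(1 - 7)*C(-10, -15) = (-2*(1 - 7))*(-12*(-10)) = -2*(-6)*120 = 12*120 = 1440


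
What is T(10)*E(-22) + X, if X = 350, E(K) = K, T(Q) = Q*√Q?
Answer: 350 - 220*√10 ≈ -345.70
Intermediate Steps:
T(Q) = Q^(3/2)
T(10)*E(-22) + X = 10^(3/2)*(-22) + 350 = (10*√10)*(-22) + 350 = -220*√10 + 350 = 350 - 220*√10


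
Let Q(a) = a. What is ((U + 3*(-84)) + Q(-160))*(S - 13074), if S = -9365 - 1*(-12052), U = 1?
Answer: 4269057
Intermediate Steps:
S = 2687 (S = -9365 + 12052 = 2687)
((U + 3*(-84)) + Q(-160))*(S - 13074) = ((1 + 3*(-84)) - 160)*(2687 - 13074) = ((1 - 252) - 160)*(-10387) = (-251 - 160)*(-10387) = -411*(-10387) = 4269057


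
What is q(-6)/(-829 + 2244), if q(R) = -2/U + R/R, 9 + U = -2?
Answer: 13/15565 ≈ 0.00083521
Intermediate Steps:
U = -11 (U = -9 - 2 = -11)
q(R) = 13/11 (q(R) = -2/(-11) + R/R = -2*(-1/11) + 1 = 2/11 + 1 = 13/11)
q(-6)/(-829 + 2244) = 13/(11*(-829 + 2244)) = (13/11)/1415 = (13/11)*(1/1415) = 13/15565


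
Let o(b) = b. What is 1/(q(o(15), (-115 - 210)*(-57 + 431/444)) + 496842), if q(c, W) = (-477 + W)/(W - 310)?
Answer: 7947385/3948602531407 ≈ 2.0127e-6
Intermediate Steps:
q(c, W) = (-477 + W)/(-310 + W)
1/(q(o(15), (-115 - 210)*(-57 + 431/444)) + 496842) = 1/((-477 + (-115 - 210)*(-57 + 431/444))/(-310 + (-115 - 210)*(-57 + 431/444)) + 496842) = 1/((-477 - 325*(-57 + 431*(1/444)))/(-310 - 325*(-57 + 431*(1/444))) + 496842) = 1/((-477 - 325*(-57 + 431/444))/(-310 - 325*(-57 + 431/444)) + 496842) = 1/((-477 - 325*(-24877/444))/(-310 - 325*(-24877/444)) + 496842) = 1/((-477 + 8085025/444)/(-310 + 8085025/444) + 496842) = 1/((7873237/444)/(7947385/444) + 496842) = 1/((444/7947385)*(7873237/444) + 496842) = 1/(7873237/7947385 + 496842) = 1/(3948602531407/7947385) = 7947385/3948602531407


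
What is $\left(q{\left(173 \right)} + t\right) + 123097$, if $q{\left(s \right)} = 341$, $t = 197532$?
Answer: $320970$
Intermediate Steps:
$\left(q{\left(173 \right)} + t\right) + 123097 = \left(341 + 197532\right) + 123097 = 197873 + 123097 = 320970$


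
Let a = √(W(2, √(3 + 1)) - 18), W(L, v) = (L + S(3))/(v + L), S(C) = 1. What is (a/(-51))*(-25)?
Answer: 25*I*√69/102 ≈ 2.0359*I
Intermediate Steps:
W(L, v) = (1 + L)/(L + v) (W(L, v) = (L + 1)/(v + L) = (1 + L)/(L + v))
a = I*√69/2 (a = √((1 + 2)/(2 + √(3 + 1)) - 18) = √(3/(2 + √4) - 18) = √(3/(2 + 2) - 18) = √(3/4 - 18) = √((¼)*3 - 18) = √(¾ - 18) = √(-69/4) = I*√69/2 ≈ 4.1533*I)
(a/(-51))*(-25) = ((I*√69/2)/(-51))*(-25) = -I*√69/102*(-25) = 25*I*√69/102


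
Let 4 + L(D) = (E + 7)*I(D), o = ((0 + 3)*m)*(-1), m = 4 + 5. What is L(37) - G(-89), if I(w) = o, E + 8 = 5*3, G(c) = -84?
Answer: -298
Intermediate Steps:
m = 9
E = 7 (E = -8 + 5*3 = -8 + 15 = 7)
o = -27 (o = ((0 + 3)*9)*(-1) = (3*9)*(-1) = 27*(-1) = -27)
I(w) = -27
L(D) = -382 (L(D) = -4 + (7 + 7)*(-27) = -4 + 14*(-27) = -4 - 378 = -382)
L(37) - G(-89) = -382 - 1*(-84) = -382 + 84 = -298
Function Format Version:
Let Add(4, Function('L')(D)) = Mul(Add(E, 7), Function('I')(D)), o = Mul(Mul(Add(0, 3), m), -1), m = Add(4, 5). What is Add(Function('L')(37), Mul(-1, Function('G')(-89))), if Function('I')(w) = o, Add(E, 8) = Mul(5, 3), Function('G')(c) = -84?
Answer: -298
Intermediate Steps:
m = 9
E = 7 (E = Add(-8, Mul(5, 3)) = Add(-8, 15) = 7)
o = -27 (o = Mul(Mul(Add(0, 3), 9), -1) = Mul(Mul(3, 9), -1) = Mul(27, -1) = -27)
Function('I')(w) = -27
Function('L')(D) = -382 (Function('L')(D) = Add(-4, Mul(Add(7, 7), -27)) = Add(-4, Mul(14, -27)) = Add(-4, -378) = -382)
Add(Function('L')(37), Mul(-1, Function('G')(-89))) = Add(-382, Mul(-1, -84)) = Add(-382, 84) = -298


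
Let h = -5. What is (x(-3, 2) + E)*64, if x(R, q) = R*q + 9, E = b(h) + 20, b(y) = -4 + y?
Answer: 896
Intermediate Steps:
E = 11 (E = (-4 - 5) + 20 = -9 + 20 = 11)
x(R, q) = 9 + R*q
(x(-3, 2) + E)*64 = ((9 - 3*2) + 11)*64 = ((9 - 6) + 11)*64 = (3 + 11)*64 = 14*64 = 896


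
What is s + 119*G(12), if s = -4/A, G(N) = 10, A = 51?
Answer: 60686/51 ≈ 1189.9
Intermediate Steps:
s = -4/51 ≈ -0.078431
s + 119*G(12) = -4/51 + 119*10 = -4/51 + 1190 = 60686/51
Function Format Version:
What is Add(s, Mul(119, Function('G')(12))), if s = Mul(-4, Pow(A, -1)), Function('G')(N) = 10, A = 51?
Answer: Rational(60686, 51) ≈ 1189.9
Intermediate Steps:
s = Rational(-4, 51) (s = Mul(-4, Pow(51, -1)) = Mul(-4, Rational(1, 51)) = Rational(-4, 51) ≈ -0.078431)
Add(s, Mul(119, Function('G')(12))) = Add(Rational(-4, 51), Mul(119, 10)) = Add(Rational(-4, 51), 1190) = Rational(60686, 51)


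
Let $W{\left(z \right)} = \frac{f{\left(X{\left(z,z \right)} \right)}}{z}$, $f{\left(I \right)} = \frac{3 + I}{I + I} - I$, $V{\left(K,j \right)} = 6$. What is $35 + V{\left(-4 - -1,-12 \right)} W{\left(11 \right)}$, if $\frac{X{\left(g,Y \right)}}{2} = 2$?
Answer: $\frac{1465}{44} \approx 33.295$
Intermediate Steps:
$X{\left(g,Y \right)} = 4$ ($X{\left(g,Y \right)} = 2 \cdot 2 = 4$)
$f{\left(I \right)} = - I + \frac{3 + I}{2 I}$ ($f{\left(I \right)} = \frac{3 + I}{2 I} - I = - I + \frac{3 + I}{2 I}$)
$W{\left(z \right)} = - \frac{25}{8 z}$ ($W{\left(z \right)} = \frac{\frac{1}{2} - 4 + \frac{3}{2 \cdot 4}}{z} = \frac{\frac{1}{2} - 4 + \frac{3}{2} \cdot \frac{1}{4}}{z} = \frac{\frac{1}{2} - 4 + \frac{3}{8}}{z} = - \frac{25}{8 z}$)
$35 + V{\left(-4 - -1,-12 \right)} W{\left(11 \right)} = 35 + 6 \left(- \frac{25}{8 \cdot 11}\right) = 35 + 6 \left(\left(- \frac{25}{8}\right) \frac{1}{11}\right) = 35 + 6 \left(- \frac{25}{88}\right) = 35 - \frac{75}{44} = \frac{1465}{44}$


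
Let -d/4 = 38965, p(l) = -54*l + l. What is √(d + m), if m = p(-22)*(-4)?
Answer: 42*I*√91 ≈ 400.65*I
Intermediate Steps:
p(l) = -53*l
d = -155860 (d = -4*38965 = -155860)
m = -4664 (m = -53*(-22)*(-4) = 1166*(-4) = -4664)
√(d + m) = √(-155860 - 4664) = √(-160524) = 42*I*√91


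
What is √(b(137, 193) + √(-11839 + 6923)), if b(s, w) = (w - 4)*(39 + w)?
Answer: √(43848 + 2*I*√1229) ≈ 209.4 + 0.167*I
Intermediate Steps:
b(s, w) = (-4 + w)*(39 + w)
√(b(137, 193) + √(-11839 + 6923)) = √((-156 + 193² + 35*193) + √(-11839 + 6923)) = √((-156 + 37249 + 6755) + √(-4916)) = √(43848 + 2*I*√1229)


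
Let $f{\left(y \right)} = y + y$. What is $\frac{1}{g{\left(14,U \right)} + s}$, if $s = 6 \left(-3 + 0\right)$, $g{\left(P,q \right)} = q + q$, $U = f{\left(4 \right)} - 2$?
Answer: $- \frac{1}{6} \approx -0.16667$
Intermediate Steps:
$f{\left(y \right)} = 2 y$
$U = 6$ ($U = 2 \cdot 4 - 2 = 8 - 2 = 6$)
$g{\left(P,q \right)} = 2 q$
$s = -18$ ($s = 6 \left(-3\right) = -18$)
$\frac{1}{g{\left(14,U \right)} + s} = \frac{1}{2 \cdot 6 - 18} = \frac{1}{12 - 18} = \frac{1}{-6} = - \frac{1}{6}$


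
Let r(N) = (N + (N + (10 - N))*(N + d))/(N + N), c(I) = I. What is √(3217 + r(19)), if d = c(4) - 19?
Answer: √4647590/38 ≈ 56.732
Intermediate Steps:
d = -15 (d = 4 - 19 = -15)
r(N) = (-150 + 11*N)/(2*N) (r(N) = (N + (N + (10 - N))*(N - 15))/(N + N) = (N + 10*(-15 + N))/((2*N)) = (N + (-150 + 10*N))*(1/(2*N)) = (-150 + 11*N)*(1/(2*N)) = (-150 + 11*N)/(2*N))
√(3217 + r(19)) = √(3217 + (11/2 - 75/19)) = √(3217 + 59/38) = √(122305/38) = √4647590/38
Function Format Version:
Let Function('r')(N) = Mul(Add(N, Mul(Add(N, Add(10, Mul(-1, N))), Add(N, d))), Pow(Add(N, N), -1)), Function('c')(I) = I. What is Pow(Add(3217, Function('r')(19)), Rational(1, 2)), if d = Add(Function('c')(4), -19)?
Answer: Mul(Rational(1, 38), Pow(4647590, Rational(1, 2))) ≈ 56.732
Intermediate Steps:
d = -15 (d = Add(4, -19) = -15)
Function('r')(N) = Mul(Rational(1, 2), Pow(N, -1), Add(-150, Mul(11, N))) (Function('r')(N) = Mul(Add(N, Mul(Add(N, Add(10, Mul(-1, N))), Add(N, -15))), Pow(Add(N, N), -1)) = Mul(Add(N, Mul(10, Add(-15, N))), Pow(Mul(2, N), -1)) = Mul(Add(N, Add(-150, Mul(10, N))), Mul(Rational(1, 2), Pow(N, -1))) = Mul(Add(-150, Mul(11, N)), Mul(Rational(1, 2), Pow(N, -1))) = Mul(Rational(1, 2), Pow(N, -1), Add(-150, Mul(11, N))))
Pow(Add(3217, Function('r')(19)), Rational(1, 2)) = Pow(Add(3217, Add(Rational(11, 2), Mul(-75, Pow(19, -1)))), Rational(1, 2)) = Pow(Add(3217, Add(Rational(11, 2), Mul(-75, Rational(1, 19)))), Rational(1, 2)) = Pow(Add(3217, Add(Rational(11, 2), Rational(-75, 19))), Rational(1, 2)) = Pow(Add(3217, Rational(59, 38)), Rational(1, 2)) = Pow(Rational(122305, 38), Rational(1, 2)) = Mul(Rational(1, 38), Pow(4647590, Rational(1, 2)))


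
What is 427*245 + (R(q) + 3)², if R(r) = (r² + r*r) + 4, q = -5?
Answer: 107864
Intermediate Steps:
R(r) = 4 + 2*r² (R(r) = (r² + r²) + 4 = 2*r² + 4 = 4 + 2*r²)
427*245 + (R(q) + 3)² = 427*245 + ((4 + 2*(-5)²) + 3)² = 104615 + ((4 + 2*25) + 3)² = 104615 + ((4 + 50) + 3)² = 104615 + (54 + 3)² = 104615 + 57² = 104615 + 3249 = 107864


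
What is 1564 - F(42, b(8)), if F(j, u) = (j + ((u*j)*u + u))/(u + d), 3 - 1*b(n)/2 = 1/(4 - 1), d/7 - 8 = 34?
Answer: 700373/449 ≈ 1559.9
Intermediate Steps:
d = 294 (d = 56 + 7*34 = 56 + 238 = 294)
b(n) = 16/3 (b(n) = 6 - 2/(4 - 1) = 6 - 2/3 = 16/3)
F(j, u) = (j + u + j*u**2)/(294 + u) (F(j, u) = (j + ((u*j)*u + u))/(u + 294) = (j + ((j*u)*u + u))/(294 + u) = (j + (j*u**2 + u))/(294 + u) = (j + (u + j*u**2))/(294 + u) = (j + u + j*u**2)/(294 + u))
1564 - F(42, b(8)) = 1564 - (42 + 16/3 + 42*(16/3)**2)/(294 + 16/3) = 1564 - (42 + 16/3 + 42*(256/9))/898/3 = 1564 - 3*(42 + 16/3 + 3584/3)/898 = 1564 - 3*1242/898 = 1564 - 1*1863/449 = 1564 - 1863/449 = 700373/449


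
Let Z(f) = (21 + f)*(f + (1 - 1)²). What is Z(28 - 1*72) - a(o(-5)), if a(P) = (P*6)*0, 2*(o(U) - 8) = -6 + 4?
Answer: 1012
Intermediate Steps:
o(U) = 7 (o(U) = 8 + (-6 + 4)/2 = 8 + (½)*(-2) = 8 - 1 = 7)
a(P) = 0 (a(P) = (6*P)*0 = 0)
Z(f) = f*(21 + f) (Z(f) = (21 + f)*(f + 0²) = (21 + f)*(f + 0) = (21 + f)*f = f*(21 + f))
Z(28 - 1*72) - a(o(-5)) = (28 - 1*72)*(21 + (28 - 1*72)) - 1*0 = (28 - 72)*(21 + (28 - 72)) + 0 = -44*(21 - 44) + 0 = -44*(-23) + 0 = 1012 + 0 = 1012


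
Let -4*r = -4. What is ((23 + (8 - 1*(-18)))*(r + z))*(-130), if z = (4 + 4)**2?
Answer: -414050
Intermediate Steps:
r = 1 (r = -1/4*(-4) = 1)
z = 64 (z = 8**2 = 64)
((23 + (8 - 1*(-18)))*(r + z))*(-130) = ((23 + (8 - 1*(-18)))*(1 + 64))*(-130) = ((23 + (8 + 18))*65)*(-130) = ((23 + 26)*65)*(-130) = (49*65)*(-130) = 3185*(-130) = -414050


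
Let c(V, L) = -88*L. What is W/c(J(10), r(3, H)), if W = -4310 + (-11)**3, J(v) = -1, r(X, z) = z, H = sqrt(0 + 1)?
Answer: 5641/88 ≈ 64.102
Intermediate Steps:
H = 1 (H = sqrt(1) = 1)
W = -5641 (W = -4310 - 1331 = -5641)
W/c(J(10), r(3, H)) = -5641/((-88*1)) = -5641/(-88) = -5641*(-1/88) = 5641/88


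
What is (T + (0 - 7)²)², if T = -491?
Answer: 195364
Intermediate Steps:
(T + (0 - 7)²)² = (-491 + (0 - 7)²)² = (-491 + (-7)²)² = (-491 + 49)² = (-442)² = 195364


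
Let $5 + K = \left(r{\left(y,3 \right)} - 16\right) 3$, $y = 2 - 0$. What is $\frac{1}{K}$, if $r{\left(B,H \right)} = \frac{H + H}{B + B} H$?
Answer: $- \frac{2}{79} \approx -0.025316$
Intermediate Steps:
$y = 2$ ($y = 2 + 0 = 2$)
$r{\left(B,H \right)} = \frac{H^{2}}{B}$ ($r{\left(B,H \right)} = \frac{2 H}{2 B} H = 2 H \frac{1}{2 B} H = \frac{H}{B} H = \frac{H^{2}}{B}$)
$K = - \frac{79}{2}$ ($K = -5 + \left(\frac{3^{2}}{2} - 16\right) 3 = -5 + \left(\frac{1}{2} \cdot 9 - 16\right) 3 = -5 + \left(\frac{9}{2} - 16\right) 3 = -5 - \frac{69}{2} = - \frac{79}{2} \approx -39.5$)
$\frac{1}{K} = \frac{1}{- \frac{79}{2}} = - \frac{2}{79}$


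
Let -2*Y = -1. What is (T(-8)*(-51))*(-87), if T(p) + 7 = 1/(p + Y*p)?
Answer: -125715/4 ≈ -31429.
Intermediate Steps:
Y = ½ (Y = -½*(-1) = ½ ≈ 0.50000)
T(p) = -7 + 2/(3*p) (T(p) = -7 + 1/(p + p/2) = -7 + 1/(3*p/2) = -7 + 2/(3*p))
(T(-8)*(-51))*(-87) = ((-7 + (⅔)/(-8))*(-51))*(-87) = ((-7 + (⅔)*(-⅛))*(-51))*(-87) = ((-7 - 1/12)*(-51))*(-87) = -85/12*(-51)*(-87) = (1445/4)*(-87) = -125715/4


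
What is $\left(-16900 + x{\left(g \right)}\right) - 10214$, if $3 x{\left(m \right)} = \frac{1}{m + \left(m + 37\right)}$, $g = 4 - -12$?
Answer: $- \frac{5612597}{207} \approx -27114.0$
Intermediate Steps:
$g = 16$ ($g = 4 + 12 = 16$)
$x{\left(m \right)} = \frac{1}{3 \left(37 + 2 m\right)}$ ($x{\left(m \right)} = \frac{1}{3 \left(m + \left(m + 37\right)\right)} = \frac{1}{3 \left(m + \left(37 + m\right)\right)} = \frac{1}{3 \left(37 + 2 m\right)}$)
$\left(-16900 + x{\left(g \right)}\right) - 10214 = \left(-16900 + \frac{1}{3 \left(37 + 2 \cdot 16\right)}\right) - 10214 = \left(-16900 + \frac{1}{3 \left(37 + 32\right)}\right) - 10214 = \left(-16900 + \frac{1}{3 \cdot 69}\right) - 10214 = \left(-16900 + \frac{1}{3} \cdot \frac{1}{69}\right) - 10214 = \left(-16900 + \frac{1}{207}\right) - 10214 = - \frac{3498299}{207} - 10214 = - \frac{5612597}{207}$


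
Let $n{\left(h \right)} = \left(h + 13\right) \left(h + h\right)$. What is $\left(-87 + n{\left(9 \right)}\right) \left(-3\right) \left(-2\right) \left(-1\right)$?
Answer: $-1854$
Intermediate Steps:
$n{\left(h \right)} = 2 h \left(13 + h\right)$ ($n{\left(h \right)} = \left(13 + h\right) 2 h = 2 h \left(13 + h\right)$)
$\left(-87 + n{\left(9 \right)}\right) \left(-3\right) \left(-2\right) \left(-1\right) = \left(-87 + 2 \cdot 9 \left(13 + 9\right)\right) \left(-3\right) \left(-2\right) \left(-1\right) = \left(-87 + 2 \cdot 9 \cdot 22\right) 6 \left(-1\right) = \left(-87 + 396\right) \left(-6\right) = 309 \left(-6\right) = -1854$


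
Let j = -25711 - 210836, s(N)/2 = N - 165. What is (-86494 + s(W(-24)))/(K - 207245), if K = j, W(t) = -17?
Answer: 43429/221896 ≈ 0.19572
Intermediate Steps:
s(N) = -330 + 2*N (s(N) = 2*(N - 165) = 2*(-165 + N) = -330 + 2*N)
j = -236547
K = -236547
(-86494 + s(W(-24)))/(K - 207245) = (-86494 + (-330 + 2*(-17)))/(-236547 - 207245) = (-86494 + (-330 - 34))/(-443792) = (-86494 - 364)*(-1/443792) = -86858*(-1/443792) = 43429/221896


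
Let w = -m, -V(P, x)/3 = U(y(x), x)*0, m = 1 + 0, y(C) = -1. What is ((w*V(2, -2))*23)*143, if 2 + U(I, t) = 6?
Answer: 0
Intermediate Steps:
U(I, t) = 4 (U(I, t) = -2 + 6 = 4)
m = 1
V(P, x) = 0 (V(P, x) = -12*0 = -3*0 = 0)
w = -1 (w = -1*1 = -1)
((w*V(2, -2))*23)*143 = (-1*0*23)*143 = (0*23)*143 = 0*143 = 0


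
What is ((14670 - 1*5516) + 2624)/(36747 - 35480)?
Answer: 11778/1267 ≈ 9.2960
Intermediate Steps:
((14670 - 1*5516) + 2624)/(36747 - 35480) = ((14670 - 5516) + 2624)/1267 = (9154 + 2624)*(1/1267) = 11778*(1/1267) = 11778/1267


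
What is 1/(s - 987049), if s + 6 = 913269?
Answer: -1/73786 ≈ -1.3553e-5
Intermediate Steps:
s = 913263 (s = -6 + 913269 = 913263)
1/(s - 987049) = 1/(913263 - 987049) = 1/(-73786) = -1/73786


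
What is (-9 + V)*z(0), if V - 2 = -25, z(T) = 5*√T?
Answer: 0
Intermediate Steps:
V = -23 (V = 2 - 25 = -23)
(-9 + V)*z(0) = (-9 - 23)*(5*√0) = -160*0 = -32*0 = 0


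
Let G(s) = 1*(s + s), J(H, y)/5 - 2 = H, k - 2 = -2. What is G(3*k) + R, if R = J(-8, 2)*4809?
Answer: -144270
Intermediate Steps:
k = 0 (k = 2 - 2 = 0)
J(H, y) = 10 + 5*H
G(s) = 2*s (G(s) = 1*(2*s) = 2*s)
R = -144270 (R = (10 + 5*(-8))*4809 = (10 - 40)*4809 = -30*4809 = -144270)
G(3*k) + R = 2*(3*0) - 144270 = 2*0 - 144270 = 0 - 144270 = -144270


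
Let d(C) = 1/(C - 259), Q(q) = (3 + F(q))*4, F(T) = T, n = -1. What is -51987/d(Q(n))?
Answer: 13048737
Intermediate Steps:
Q(q) = 12 + 4*q (Q(q) = (3 + q)*4 = 12 + 4*q)
d(C) = 1/(-259 + C)
-51987/d(Q(n)) = -(-12840789 - 207948) = -51987/(1/(-259 + (12 - 4))) = -51987/(1/(-259 + 8)) = -51987/(1/(-251)) = -51987/(-1/251) = -51987*(-251) = 13048737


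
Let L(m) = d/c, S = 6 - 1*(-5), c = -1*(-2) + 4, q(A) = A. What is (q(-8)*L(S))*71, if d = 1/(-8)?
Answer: 71/6 ≈ 11.833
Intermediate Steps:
d = -⅛ ≈ -0.12500
c = 6 (c = 2 + 4 = 6)
S = 11 (S = 6 + 5 = 11)
L(m) = -1/48 (L(m) = -⅛/6 = -⅛*⅙ = -1/48)
(q(-8)*L(S))*71 = -8*(-1/48)*71 = (⅙)*71 = 71/6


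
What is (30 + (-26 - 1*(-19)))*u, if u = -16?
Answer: -368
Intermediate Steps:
(30 + (-26 - 1*(-19)))*u = (30 + (-26 - 1*(-19)))*(-16) = (30 + (-26 + 19))*(-16) = (30 - 7)*(-16) = 23*(-16) = -368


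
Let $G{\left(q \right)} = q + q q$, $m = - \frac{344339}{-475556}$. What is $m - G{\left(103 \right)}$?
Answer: $- \frac{5093811533}{475556} \approx -10711.0$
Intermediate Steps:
$m = \frac{344339}{475556}$ ($m = \left(-344339\right) \left(- \frac{1}{475556}\right) = \frac{344339}{475556} \approx 0.72408$)
$G{\left(q \right)} = q + q^{2}$
$m - G{\left(103 \right)} = \frac{344339}{475556} - 103 \left(1 + 103\right) = \frac{344339}{475556} - 103 \cdot 104 = \frac{344339}{475556} - 10712 = - \frac{5093811533}{475556}$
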